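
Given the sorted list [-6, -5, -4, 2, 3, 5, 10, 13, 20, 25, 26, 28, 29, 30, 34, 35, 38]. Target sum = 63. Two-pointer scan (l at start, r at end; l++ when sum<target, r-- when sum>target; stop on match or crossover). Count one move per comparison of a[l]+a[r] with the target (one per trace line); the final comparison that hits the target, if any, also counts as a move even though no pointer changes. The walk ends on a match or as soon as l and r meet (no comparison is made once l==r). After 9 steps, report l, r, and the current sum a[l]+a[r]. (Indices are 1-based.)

l=10, r=17, sum=63

l=1 r=17: -6+38=32 <63, l++
l=2 r=17: -5+38=33 <63, l++
l=3 r=17: -4+38=34 <63, l++
l=4 r=17: 2+38=40 <63, l++
l=5 r=17: 3+38=41 <63, l++
l=6 r=17: 5+38=43 <63, l++
l=7 r=17: 10+38=48 <63, l++
l=8 r=17: 13+38=51 <63, l++
l=9 r=17: 20+38=58 <63, l++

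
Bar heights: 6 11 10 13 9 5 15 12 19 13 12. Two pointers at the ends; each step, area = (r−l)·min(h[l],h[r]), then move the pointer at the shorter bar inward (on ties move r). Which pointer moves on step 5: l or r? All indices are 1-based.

[1,11] min(6,12)*10=60 best=60 * → l++
[2,11] min(11,12)*9=99 best=99 * → l++
[3,11] min(10,12)*8=80 best=99 → l++
[4,11] min(13,12)*7=84 best=99 → r--
[4,10] min(13,13)*6=78 best=99 → r--

r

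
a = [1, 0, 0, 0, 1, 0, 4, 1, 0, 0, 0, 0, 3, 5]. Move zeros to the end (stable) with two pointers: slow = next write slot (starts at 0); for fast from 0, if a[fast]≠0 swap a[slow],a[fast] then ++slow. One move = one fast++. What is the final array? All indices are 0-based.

(s=0,f=0) a[fast]=1≠0 swap→a[0]=1 → slow++,fast++
(s=1,f=1) a[fast]=0 → fast++
(s=1,f=2) a[fast]=0 → fast++
(s=1,f=3) a[fast]=0 → fast++
(s=1,f=4) a[fast]=1≠0 swap→a[1]=1 → slow++,fast++
(s=2,f=5) a[fast]=0 → fast++
(s=2,f=6) a[fast]=4≠0 swap→a[2]=4 → slow++,fast++
(s=3,f=7) a[fast]=1≠0 swap→a[3]=1 → slow++,fast++
(s=4,f=8) a[fast]=0 → fast++
(s=4,f=9) a[fast]=0 → fast++
(s=4,f=10) a[fast]=0 → fast++
(s=4,f=11) a[fast]=0 → fast++
(s=4,f=12) a[fast]=3≠0 swap→a[4]=3 → slow++,fast++
(s=5,f=13) a[fast]=5≠0 swap→a[5]=5 → slow++,fast++

[1, 1, 4, 1, 3, 5, 0, 0, 0, 0, 0, 0, 0, 0]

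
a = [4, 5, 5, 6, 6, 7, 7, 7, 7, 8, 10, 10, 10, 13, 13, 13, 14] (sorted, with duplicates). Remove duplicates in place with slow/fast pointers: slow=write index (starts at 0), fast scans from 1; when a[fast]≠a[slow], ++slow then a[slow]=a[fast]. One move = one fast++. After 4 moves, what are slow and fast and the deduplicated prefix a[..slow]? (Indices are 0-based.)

slow=0 fast=1: a[fast]=5≠a[slow]=4 write a[1]=5, slow++,fast++
slow=1 fast=2: a[fast]=5=a[slow] dup, fast++
slow=1 fast=3: a[fast]=6≠a[slow]=5 write a[2]=6, slow++,fast++
slow=2 fast=4: a[fast]=6=a[slow] dup, fast++

slow=2, fast=5, prefix=[4, 5, 6]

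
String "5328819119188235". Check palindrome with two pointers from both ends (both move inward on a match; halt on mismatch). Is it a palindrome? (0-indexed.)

[0,15] '5'=='5' → l++,r--
[1,14] '3'=='3' → l++,r--
[2,13] '2'=='2' → l++,r--
[3,12] '8'=='8' → l++,r--
[4,11] '8'=='8' → l++,r--
[5,10] '1'=='1' → l++,r--
[6,9] '9'=='9' → l++,r--
[7,8] '1'=='1' → l++,r--

palindrome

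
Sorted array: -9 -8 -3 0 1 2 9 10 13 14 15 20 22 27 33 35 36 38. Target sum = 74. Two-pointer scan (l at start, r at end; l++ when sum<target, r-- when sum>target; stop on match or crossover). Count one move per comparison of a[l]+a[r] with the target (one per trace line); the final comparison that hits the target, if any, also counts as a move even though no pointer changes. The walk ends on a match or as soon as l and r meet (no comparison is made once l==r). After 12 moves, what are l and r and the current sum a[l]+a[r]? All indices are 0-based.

[0,17] -9+38=29 <74 → l++
[1,17] -8+38=30 <74 → l++
[2,17] -3+38=35 <74 → l++
[3,17] 0+38=38 <74 → l++
[4,17] 1+38=39 <74 → l++
[5,17] 2+38=40 <74 → l++
[6,17] 9+38=47 <74 → l++
[7,17] 10+38=48 <74 → l++
[8,17] 13+38=51 <74 → l++
[9,17] 14+38=52 <74 → l++
[10,17] 15+38=53 <74 → l++
[11,17] 20+38=58 <74 → l++

l=12, r=17, sum=60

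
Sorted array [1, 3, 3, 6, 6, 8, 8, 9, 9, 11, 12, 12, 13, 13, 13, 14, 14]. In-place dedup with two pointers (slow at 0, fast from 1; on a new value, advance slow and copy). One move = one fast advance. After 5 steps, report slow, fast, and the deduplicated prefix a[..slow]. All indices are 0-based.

slow=3, fast=6, prefix=[1, 3, 6, 8]

(s=0,f=1) a[fast]=3≠a[slow]=1 write a[1]=3 → slow++,fast++
(s=1,f=2) a[fast]=3=a[slow] dup → fast++
(s=1,f=3) a[fast]=6≠a[slow]=3 write a[2]=6 → slow++,fast++
(s=2,f=4) a[fast]=6=a[slow] dup → fast++
(s=2,f=5) a[fast]=8≠a[slow]=6 write a[3]=8 → slow++,fast++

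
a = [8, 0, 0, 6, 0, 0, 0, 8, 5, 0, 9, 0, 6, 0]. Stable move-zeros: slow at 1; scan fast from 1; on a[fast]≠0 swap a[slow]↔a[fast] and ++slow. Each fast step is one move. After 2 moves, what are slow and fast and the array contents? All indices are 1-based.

(s=1,f=1) a[fast]=8≠0 swap→a[1]=8 → slow++,fast++
(s=2,f=2) a[fast]=0 → fast++

slow=2, fast=3, a=[8, 0, 0, 6, 0, 0, 0, 8, 5, 0, 9, 0, 6, 0]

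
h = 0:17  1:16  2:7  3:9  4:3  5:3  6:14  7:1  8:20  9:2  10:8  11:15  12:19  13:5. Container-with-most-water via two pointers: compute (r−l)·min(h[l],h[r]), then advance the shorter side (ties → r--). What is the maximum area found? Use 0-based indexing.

l=0 r=13: min(17,5)*13=65 best=65 *, r--
l=0 r=12: min(17,19)*12=204 best=204 *, l++
l=1 r=12: min(16,19)*11=176 best=204, l++
l=2 r=12: min(7,19)*10=70 best=204, l++
l=3 r=12: min(9,19)*9=81 best=204, l++
l=4 r=12: min(3,19)*8=24 best=204, l++
l=5 r=12: min(3,19)*7=21 best=204, l++
l=6 r=12: min(14,19)*6=84 best=204, l++
l=7 r=12: min(1,19)*5=5 best=204, l++
l=8 r=12: min(20,19)*4=76 best=204, r--
l=8 r=11: min(20,15)*3=45 best=204, r--
l=8 r=10: min(20,8)*2=16 best=204, r--
l=8 r=9: min(20,2)*1=2 best=204, r--

max area = 204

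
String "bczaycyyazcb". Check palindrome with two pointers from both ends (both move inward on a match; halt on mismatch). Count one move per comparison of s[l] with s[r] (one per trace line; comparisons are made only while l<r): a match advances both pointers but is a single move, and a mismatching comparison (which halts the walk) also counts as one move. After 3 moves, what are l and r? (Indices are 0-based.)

l=3, r=8

[0,11] 'b'=='b' → l++,r--
[1,10] 'c'=='c' → l++,r--
[2,9] 'z'=='z' → l++,r--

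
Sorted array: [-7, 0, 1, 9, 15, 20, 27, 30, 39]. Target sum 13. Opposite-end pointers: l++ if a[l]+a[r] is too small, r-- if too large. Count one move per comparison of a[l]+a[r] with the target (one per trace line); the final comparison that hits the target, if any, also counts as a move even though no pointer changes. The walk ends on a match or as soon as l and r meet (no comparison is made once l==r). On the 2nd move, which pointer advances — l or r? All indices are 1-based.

[1,9] -7+39=32 >13 → r--
[1,8] -7+30=23 >13 → r--

r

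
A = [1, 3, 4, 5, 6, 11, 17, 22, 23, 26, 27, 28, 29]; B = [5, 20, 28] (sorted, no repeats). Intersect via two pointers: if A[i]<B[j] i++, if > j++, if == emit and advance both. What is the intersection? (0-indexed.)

intersection = [5, 28]

[i=0,j=0] 1<5 → i++
[i=1,j=0] 3<5 → i++
[i=2,j=0] 4<5 → i++
[i=3,j=0] 5==5 emit → i++,j++
[i=4,j=1] 6<20 → i++
[i=5,j=1] 11<20 → i++
[i=6,j=1] 17<20 → i++
[i=7,j=1] 22>20 → j++
[i=7,j=2] 22<28 → i++
[i=8,j=2] 23<28 → i++
[i=9,j=2] 26<28 → i++
[i=10,j=2] 27<28 → i++
[i=11,j=2] 28==28 emit → i++,j++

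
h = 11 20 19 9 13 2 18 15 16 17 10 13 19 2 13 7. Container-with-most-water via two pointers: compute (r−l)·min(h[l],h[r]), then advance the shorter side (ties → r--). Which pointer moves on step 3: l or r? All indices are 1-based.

r

[1,16] min(11,7)*15=105 best=105 * → r--
[1,15] min(11,13)*14=154 best=154 * → l++
[2,15] min(20,13)*13=169 best=169 * → r--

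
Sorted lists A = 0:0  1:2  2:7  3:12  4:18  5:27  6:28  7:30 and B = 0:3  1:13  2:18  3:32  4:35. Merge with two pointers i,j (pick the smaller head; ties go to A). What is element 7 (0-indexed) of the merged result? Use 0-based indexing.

merged[7] = 18

i=0 j=0: A[i]=0<=B[j]=3 take 0, i++
i=1 j=0: A[i]=2<=B[j]=3 take 2, i++
i=2 j=0: A[i]=7>B[j]=3 take 3, j++
i=2 j=1: A[i]=7<=B[j]=13 take 7, i++
i=3 j=1: A[i]=12<=B[j]=13 take 12, i++
i=4 j=1: A[i]=18>B[j]=13 take 13, j++
i=4 j=2: A[i]=18<=B[j]=18 take 18, i++
i=5 j=2: A[i]=27>B[j]=18 take 18, j++
i=5 j=3: A[i]=27<=B[j]=32 take 27, i++
i=6 j=3: A[i]=28<=B[j]=32 take 28, i++
i=7 j=3: A[i]=30<=B[j]=32 take 30, i++
i=8 j=3: A done, take B[j]=32, j++
i=8 j=4: A done, take B[j]=35, j++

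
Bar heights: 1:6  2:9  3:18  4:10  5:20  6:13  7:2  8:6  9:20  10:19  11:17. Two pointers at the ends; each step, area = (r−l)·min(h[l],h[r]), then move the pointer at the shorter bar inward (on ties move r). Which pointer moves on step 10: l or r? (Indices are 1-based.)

l=1 r=11: min(6,17)*10=60 best=60 *, l++
l=2 r=11: min(9,17)*9=81 best=81 *, l++
l=3 r=11: min(18,17)*8=136 best=136 *, r--
l=3 r=10: min(18,19)*7=126 best=136, l++
l=4 r=10: min(10,19)*6=60 best=136, l++
l=5 r=10: min(20,19)*5=95 best=136, r--
l=5 r=9: min(20,20)*4=80 best=136, r--
l=5 r=8: min(20,6)*3=18 best=136, r--
l=5 r=7: min(20,2)*2=4 best=136, r--
l=5 r=6: min(20,13)*1=13 best=136, r--

r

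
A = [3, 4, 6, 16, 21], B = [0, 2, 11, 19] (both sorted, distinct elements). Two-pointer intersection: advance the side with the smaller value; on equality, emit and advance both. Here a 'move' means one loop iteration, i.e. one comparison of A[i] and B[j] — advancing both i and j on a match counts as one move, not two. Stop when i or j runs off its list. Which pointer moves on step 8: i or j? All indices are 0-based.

[i=0,j=0] 3>0 → j++
[i=0,j=1] 3>2 → j++
[i=0,j=2] 3<11 → i++
[i=1,j=2] 4<11 → i++
[i=2,j=2] 6<11 → i++
[i=3,j=2] 16>11 → j++
[i=3,j=3] 16<19 → i++
[i=4,j=3] 21>19 → j++

j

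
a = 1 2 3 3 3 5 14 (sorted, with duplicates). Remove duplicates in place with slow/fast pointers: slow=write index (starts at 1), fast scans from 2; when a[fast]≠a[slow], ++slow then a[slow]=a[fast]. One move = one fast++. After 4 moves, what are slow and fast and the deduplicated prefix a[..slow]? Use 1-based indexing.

slow=1 fast=2: a[fast]=2≠a[slow]=1 write a[2]=2, slow++,fast++
slow=2 fast=3: a[fast]=3≠a[slow]=2 write a[3]=3, slow++,fast++
slow=3 fast=4: a[fast]=3=a[slow] dup, fast++
slow=3 fast=5: a[fast]=3=a[slow] dup, fast++

slow=3, fast=6, prefix=[1, 2, 3]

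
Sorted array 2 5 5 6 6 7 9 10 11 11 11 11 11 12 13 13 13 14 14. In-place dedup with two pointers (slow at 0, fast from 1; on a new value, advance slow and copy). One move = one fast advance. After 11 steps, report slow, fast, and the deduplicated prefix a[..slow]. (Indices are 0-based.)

slow=6, fast=12, prefix=[2, 5, 6, 7, 9, 10, 11]

slow=0 fast=1: a[fast]=5≠a[slow]=2 write a[1]=5, slow++,fast++
slow=1 fast=2: a[fast]=5=a[slow] dup, fast++
slow=1 fast=3: a[fast]=6≠a[slow]=5 write a[2]=6, slow++,fast++
slow=2 fast=4: a[fast]=6=a[slow] dup, fast++
slow=2 fast=5: a[fast]=7≠a[slow]=6 write a[3]=7, slow++,fast++
slow=3 fast=6: a[fast]=9≠a[slow]=7 write a[4]=9, slow++,fast++
slow=4 fast=7: a[fast]=10≠a[slow]=9 write a[5]=10, slow++,fast++
slow=5 fast=8: a[fast]=11≠a[slow]=10 write a[6]=11, slow++,fast++
slow=6 fast=9: a[fast]=11=a[slow] dup, fast++
slow=6 fast=10: a[fast]=11=a[slow] dup, fast++
slow=6 fast=11: a[fast]=11=a[slow] dup, fast++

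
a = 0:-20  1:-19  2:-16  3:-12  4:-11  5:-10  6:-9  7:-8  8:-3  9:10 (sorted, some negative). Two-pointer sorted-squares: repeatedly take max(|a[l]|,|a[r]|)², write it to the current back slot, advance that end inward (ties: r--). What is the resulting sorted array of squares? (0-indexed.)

l=0 r=9: |-20|>|10| out[9]=400, l++
l=1 r=9: |-19|>|10| out[8]=361, l++
l=2 r=9: |-16|>|10| out[7]=256, l++
l=3 r=9: |-12|>|10| out[6]=144, l++
l=4 r=9: |-11|>|10| out[5]=121, l++
l=5 r=9: |-10|<=|10| out[4]=100, r--
l=5 r=8: |-10|>|-3| out[3]=100, l++
l=6 r=8: |-9|>|-3| out[2]=81, l++
l=7 r=8: |-8|>|-3| out[1]=64, l++
l=8 r=8: |-3|<=|-3| out[0]=9, r--

[9, 64, 81, 100, 100, 121, 144, 256, 361, 400]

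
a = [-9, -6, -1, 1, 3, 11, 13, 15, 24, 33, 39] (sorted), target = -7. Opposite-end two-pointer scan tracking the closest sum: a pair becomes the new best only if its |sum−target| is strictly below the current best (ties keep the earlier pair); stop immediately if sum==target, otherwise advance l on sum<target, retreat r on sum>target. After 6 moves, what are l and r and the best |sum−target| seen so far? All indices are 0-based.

l=0, r=4, best |Δ|=9

l=0 r=10: -9+39=30 d=37 *, r--
l=0 r=9: -9+33=24 d=31 *, r--
l=0 r=8: -9+24=15 d=22 *, r--
l=0 r=7: -9+15=6 d=13 *, r--
l=0 r=6: -9+13=4 d=11 *, r--
l=0 r=5: -9+11=2 d=9 *, r--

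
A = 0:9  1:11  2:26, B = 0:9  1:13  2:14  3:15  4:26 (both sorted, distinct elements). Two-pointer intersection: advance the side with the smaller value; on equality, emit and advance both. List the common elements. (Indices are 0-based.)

i=0 j=0: 9==9 emit, i++,j++
i=1 j=1: 11<13, i++
i=2 j=1: 26>13, j++
i=2 j=2: 26>14, j++
i=2 j=3: 26>15, j++
i=2 j=4: 26==26 emit, i++,j++

intersection = [9, 26]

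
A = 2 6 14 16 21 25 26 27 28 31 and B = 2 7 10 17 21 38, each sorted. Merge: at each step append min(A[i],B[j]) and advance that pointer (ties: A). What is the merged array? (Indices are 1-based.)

[i=1,j=1] A[i]=2<=B[j]=2 take 2 → i++
[i=2,j=1] A[i]=6>B[j]=2 take 2 → j++
[i=2,j=2] A[i]=6<=B[j]=7 take 6 → i++
[i=3,j=2] A[i]=14>B[j]=7 take 7 → j++
[i=3,j=3] A[i]=14>B[j]=10 take 10 → j++
[i=3,j=4] A[i]=14<=B[j]=17 take 14 → i++
[i=4,j=4] A[i]=16<=B[j]=17 take 16 → i++
[i=5,j=4] A[i]=21>B[j]=17 take 17 → j++
[i=5,j=5] A[i]=21<=B[j]=21 take 21 → i++
[i=6,j=5] A[i]=25>B[j]=21 take 21 → j++
[i=6,j=6] A[i]=25<=B[j]=38 take 25 → i++
[i=7,j=6] A[i]=26<=B[j]=38 take 26 → i++
[i=8,j=6] A[i]=27<=B[j]=38 take 27 → i++
[i=9,j=6] A[i]=28<=B[j]=38 take 28 → i++
[i=10,j=6] A[i]=31<=B[j]=38 take 31 → i++
[i=11,j=6] A done, take B[j]=38 → j++

[2, 2, 6, 7, 10, 14, 16, 17, 21, 21, 25, 26, 27, 28, 31, 38]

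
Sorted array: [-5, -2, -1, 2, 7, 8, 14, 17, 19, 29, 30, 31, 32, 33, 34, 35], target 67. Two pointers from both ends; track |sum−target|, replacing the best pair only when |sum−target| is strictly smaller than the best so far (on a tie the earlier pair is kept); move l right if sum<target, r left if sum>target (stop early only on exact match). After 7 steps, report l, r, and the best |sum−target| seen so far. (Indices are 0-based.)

l=7, r=15, best |Δ|=18

l=0 r=15: -5+35=30 d=37 *, l++
l=1 r=15: -2+35=33 d=34 *, l++
l=2 r=15: -1+35=34 d=33 *, l++
l=3 r=15: 2+35=37 d=30 *, l++
l=4 r=15: 7+35=42 d=25 *, l++
l=5 r=15: 8+35=43 d=24 *, l++
l=6 r=15: 14+35=49 d=18 *, l++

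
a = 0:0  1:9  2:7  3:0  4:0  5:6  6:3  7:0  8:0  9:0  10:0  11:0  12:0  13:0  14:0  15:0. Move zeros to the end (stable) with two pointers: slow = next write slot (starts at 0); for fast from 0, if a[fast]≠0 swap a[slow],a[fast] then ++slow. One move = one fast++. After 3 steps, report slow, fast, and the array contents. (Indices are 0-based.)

(s=0,f=0) a[fast]=0 → fast++
(s=0,f=1) a[fast]=9≠0 swap→a[0]=9 → slow++,fast++
(s=1,f=2) a[fast]=7≠0 swap→a[1]=7 → slow++,fast++

slow=2, fast=3, a=[9, 7, 0, 0, 0, 6, 3, 0, 0, 0, 0, 0, 0, 0, 0, 0]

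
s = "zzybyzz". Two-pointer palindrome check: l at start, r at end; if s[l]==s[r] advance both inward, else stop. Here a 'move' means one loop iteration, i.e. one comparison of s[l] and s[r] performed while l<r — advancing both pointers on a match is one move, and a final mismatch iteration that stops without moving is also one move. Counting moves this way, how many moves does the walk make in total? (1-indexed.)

[1,7] 'z'=='z' → l++,r--
[2,6] 'z'=='z' → l++,r--
[3,5] 'y'=='y' → l++,r--

3 moves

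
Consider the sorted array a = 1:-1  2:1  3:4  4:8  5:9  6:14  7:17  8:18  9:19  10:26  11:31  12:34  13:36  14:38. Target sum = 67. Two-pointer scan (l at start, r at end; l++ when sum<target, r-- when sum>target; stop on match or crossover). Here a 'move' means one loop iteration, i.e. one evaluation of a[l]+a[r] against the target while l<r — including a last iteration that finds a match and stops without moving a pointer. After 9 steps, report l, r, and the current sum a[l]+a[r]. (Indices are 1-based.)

l=1 r=14: -1+38=37 <67, l++
l=2 r=14: 1+38=39 <67, l++
l=3 r=14: 4+38=42 <67, l++
l=4 r=14: 8+38=46 <67, l++
l=5 r=14: 9+38=47 <67, l++
l=6 r=14: 14+38=52 <67, l++
l=7 r=14: 17+38=55 <67, l++
l=8 r=14: 18+38=56 <67, l++
l=9 r=14: 19+38=57 <67, l++

l=10, r=14, sum=64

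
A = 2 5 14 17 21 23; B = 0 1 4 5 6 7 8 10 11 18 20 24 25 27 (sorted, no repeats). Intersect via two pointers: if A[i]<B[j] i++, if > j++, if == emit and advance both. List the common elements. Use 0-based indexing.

intersection = [5]

[i=0,j=0] 2>0 → j++
[i=0,j=1] 2>1 → j++
[i=0,j=2] 2<4 → i++
[i=1,j=2] 5>4 → j++
[i=1,j=3] 5==5 emit → i++,j++
[i=2,j=4] 14>6 → j++
[i=2,j=5] 14>7 → j++
[i=2,j=6] 14>8 → j++
[i=2,j=7] 14>10 → j++
[i=2,j=8] 14>11 → j++
[i=2,j=9] 14<18 → i++
[i=3,j=9] 17<18 → i++
[i=4,j=9] 21>18 → j++
[i=4,j=10] 21>20 → j++
[i=4,j=11] 21<24 → i++
[i=5,j=11] 23<24 → i++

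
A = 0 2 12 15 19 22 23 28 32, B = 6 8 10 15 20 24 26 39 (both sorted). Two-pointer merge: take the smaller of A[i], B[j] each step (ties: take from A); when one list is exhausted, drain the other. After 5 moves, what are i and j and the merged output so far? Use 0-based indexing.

i=2, j=3, merged so far=[0, 2, 6, 8, 10]

[i=0,j=0] A[i]=0<=B[j]=6 take 0 → i++
[i=1,j=0] A[i]=2<=B[j]=6 take 2 → i++
[i=2,j=0] A[i]=12>B[j]=6 take 6 → j++
[i=2,j=1] A[i]=12>B[j]=8 take 8 → j++
[i=2,j=2] A[i]=12>B[j]=10 take 10 → j++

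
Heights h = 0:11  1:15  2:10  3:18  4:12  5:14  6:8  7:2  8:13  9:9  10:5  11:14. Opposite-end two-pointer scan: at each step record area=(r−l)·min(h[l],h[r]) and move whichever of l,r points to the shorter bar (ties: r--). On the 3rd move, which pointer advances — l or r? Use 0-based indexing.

l=0 r=11: min(11,14)*11=121 best=121 *, l++
l=1 r=11: min(15,14)*10=140 best=140 *, r--
l=1 r=10: min(15,5)*9=45 best=140, r--

r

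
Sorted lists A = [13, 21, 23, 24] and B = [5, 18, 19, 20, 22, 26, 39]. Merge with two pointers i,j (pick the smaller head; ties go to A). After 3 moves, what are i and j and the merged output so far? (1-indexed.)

i=2, j=3, merged so far=[5, 13, 18]

[i=1,j=1] A[i]=13>B[j]=5 take 5 → j++
[i=1,j=2] A[i]=13<=B[j]=18 take 13 → i++
[i=2,j=2] A[i]=21>B[j]=18 take 18 → j++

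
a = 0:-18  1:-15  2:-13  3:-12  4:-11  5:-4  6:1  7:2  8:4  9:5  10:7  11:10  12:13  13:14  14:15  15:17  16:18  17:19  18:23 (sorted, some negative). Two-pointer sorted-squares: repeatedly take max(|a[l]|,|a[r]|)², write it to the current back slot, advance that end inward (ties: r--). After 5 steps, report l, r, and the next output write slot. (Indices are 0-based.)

l=1, r=14, next write slot=13

[0,18] |-18|<=|23| out[18]=529 → r--
[0,17] |-18|<=|19| out[17]=361 → r--
[0,16] |-18|<=|18| out[16]=324 → r--
[0,15] |-18|>|17| out[15]=324 → l++
[1,15] |-15|<=|17| out[14]=289 → r--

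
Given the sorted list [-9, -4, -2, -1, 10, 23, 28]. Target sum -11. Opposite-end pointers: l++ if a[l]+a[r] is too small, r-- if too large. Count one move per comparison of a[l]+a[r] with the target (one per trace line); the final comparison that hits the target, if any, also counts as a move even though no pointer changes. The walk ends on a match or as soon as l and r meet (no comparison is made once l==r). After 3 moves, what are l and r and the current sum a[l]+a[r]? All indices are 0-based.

l=0 r=6: -9+28=19 >-11, r--
l=0 r=5: -9+23=14 >-11, r--
l=0 r=4: -9+10=1 >-11, r--

l=0, r=3, sum=-10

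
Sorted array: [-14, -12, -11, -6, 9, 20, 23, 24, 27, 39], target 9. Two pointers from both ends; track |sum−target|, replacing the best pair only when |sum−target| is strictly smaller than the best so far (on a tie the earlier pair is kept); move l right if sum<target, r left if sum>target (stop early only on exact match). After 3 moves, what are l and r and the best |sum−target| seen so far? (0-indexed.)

l=0 r=9: -14+39=25 d=16 *, r--
l=0 r=8: -14+27=13 d=4 *, r--
l=0 r=7: -14+24=10 d=1 *, r--

l=0, r=6, best |Δ|=1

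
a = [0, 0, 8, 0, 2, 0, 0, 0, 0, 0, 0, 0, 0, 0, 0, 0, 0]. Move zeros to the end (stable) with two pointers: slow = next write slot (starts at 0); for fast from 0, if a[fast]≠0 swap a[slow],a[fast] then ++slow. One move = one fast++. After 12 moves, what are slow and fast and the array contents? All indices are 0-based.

(s=0,f=0) a[fast]=0 → fast++
(s=0,f=1) a[fast]=0 → fast++
(s=0,f=2) a[fast]=8≠0 swap→a[0]=8 → slow++,fast++
(s=1,f=3) a[fast]=0 → fast++
(s=1,f=4) a[fast]=2≠0 swap→a[1]=2 → slow++,fast++
(s=2,f=5) a[fast]=0 → fast++
(s=2,f=6) a[fast]=0 → fast++
(s=2,f=7) a[fast]=0 → fast++
(s=2,f=8) a[fast]=0 → fast++
(s=2,f=9) a[fast]=0 → fast++
(s=2,f=10) a[fast]=0 → fast++
(s=2,f=11) a[fast]=0 → fast++

slow=2, fast=12, a=[8, 2, 0, 0, 0, 0, 0, 0, 0, 0, 0, 0, 0, 0, 0, 0, 0]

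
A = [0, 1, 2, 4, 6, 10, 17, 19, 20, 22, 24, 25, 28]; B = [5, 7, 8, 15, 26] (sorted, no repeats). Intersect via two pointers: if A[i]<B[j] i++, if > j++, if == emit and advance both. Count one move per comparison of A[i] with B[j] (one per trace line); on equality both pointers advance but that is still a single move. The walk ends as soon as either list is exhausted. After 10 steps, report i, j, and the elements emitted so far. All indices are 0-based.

i=0 j=0: 0<5, i++
i=1 j=0: 1<5, i++
i=2 j=0: 2<5, i++
i=3 j=0: 4<5, i++
i=4 j=0: 6>5, j++
i=4 j=1: 6<7, i++
i=5 j=1: 10>7, j++
i=5 j=2: 10>8, j++
i=5 j=3: 10<15, i++
i=6 j=3: 17>15, j++

i=6, j=4, emitted=[]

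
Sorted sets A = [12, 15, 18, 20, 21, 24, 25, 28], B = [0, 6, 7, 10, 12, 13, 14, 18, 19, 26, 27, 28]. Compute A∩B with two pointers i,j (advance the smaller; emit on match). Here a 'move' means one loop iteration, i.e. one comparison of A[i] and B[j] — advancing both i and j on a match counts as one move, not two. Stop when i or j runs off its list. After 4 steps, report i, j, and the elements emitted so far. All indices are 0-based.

[i=0,j=0] 12>0 → j++
[i=0,j=1] 12>6 → j++
[i=0,j=2] 12>7 → j++
[i=0,j=3] 12>10 → j++

i=0, j=4, emitted=[]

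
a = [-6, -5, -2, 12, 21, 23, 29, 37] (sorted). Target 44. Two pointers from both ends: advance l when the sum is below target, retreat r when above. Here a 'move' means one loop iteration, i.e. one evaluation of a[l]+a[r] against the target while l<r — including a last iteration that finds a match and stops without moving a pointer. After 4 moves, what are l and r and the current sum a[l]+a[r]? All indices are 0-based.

l=0 r=7: -6+37=31 <44, l++
l=1 r=7: -5+37=32 <44, l++
l=2 r=7: -2+37=35 <44, l++
l=3 r=7: 12+37=49 >44, r--

l=3, r=6, sum=41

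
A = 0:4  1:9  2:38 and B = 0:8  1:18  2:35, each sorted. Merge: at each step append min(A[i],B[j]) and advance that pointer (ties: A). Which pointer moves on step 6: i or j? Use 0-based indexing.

[i=0,j=0] A[i]=4<=B[j]=8 take 4 → i++
[i=1,j=0] A[i]=9>B[j]=8 take 8 → j++
[i=1,j=1] A[i]=9<=B[j]=18 take 9 → i++
[i=2,j=1] A[i]=38>B[j]=18 take 18 → j++
[i=2,j=2] A[i]=38>B[j]=35 take 35 → j++
[i=2,j=3] B done, take A[i]=38 → i++

i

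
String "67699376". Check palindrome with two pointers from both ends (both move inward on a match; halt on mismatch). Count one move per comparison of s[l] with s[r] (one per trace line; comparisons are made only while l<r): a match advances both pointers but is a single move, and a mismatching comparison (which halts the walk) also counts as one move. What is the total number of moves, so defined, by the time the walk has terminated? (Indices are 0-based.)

3 moves

l=0 r=7: '6'=='6', l++,r--
l=1 r=6: '7'=='7', l++,r--
l=2 r=5: '6'!='3', stop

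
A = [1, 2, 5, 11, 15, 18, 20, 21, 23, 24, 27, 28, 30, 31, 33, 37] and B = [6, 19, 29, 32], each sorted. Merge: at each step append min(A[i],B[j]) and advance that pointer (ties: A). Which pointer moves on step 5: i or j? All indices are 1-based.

i=1 j=1: A[i]=1<=B[j]=6 take 1, i++
i=2 j=1: A[i]=2<=B[j]=6 take 2, i++
i=3 j=1: A[i]=5<=B[j]=6 take 5, i++
i=4 j=1: A[i]=11>B[j]=6 take 6, j++
i=4 j=2: A[i]=11<=B[j]=19 take 11, i++

i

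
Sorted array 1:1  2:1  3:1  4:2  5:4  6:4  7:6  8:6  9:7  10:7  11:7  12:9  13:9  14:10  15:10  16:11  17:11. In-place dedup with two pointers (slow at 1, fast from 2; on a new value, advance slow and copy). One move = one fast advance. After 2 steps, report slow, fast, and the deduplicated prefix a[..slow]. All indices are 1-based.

slow=1, fast=4, prefix=[1]

(s=1,f=2) a[fast]=1=a[slow] dup → fast++
(s=1,f=3) a[fast]=1=a[slow] dup → fast++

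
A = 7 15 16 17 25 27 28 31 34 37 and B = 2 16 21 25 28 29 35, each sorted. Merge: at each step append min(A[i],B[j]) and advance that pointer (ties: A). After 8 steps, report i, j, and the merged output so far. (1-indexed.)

i=6, j=4, merged so far=[2, 7, 15, 16, 16, 17, 21, 25]

i=1 j=1: A[i]=7>B[j]=2 take 2, j++
i=1 j=2: A[i]=7<=B[j]=16 take 7, i++
i=2 j=2: A[i]=15<=B[j]=16 take 15, i++
i=3 j=2: A[i]=16<=B[j]=16 take 16, i++
i=4 j=2: A[i]=17>B[j]=16 take 16, j++
i=4 j=3: A[i]=17<=B[j]=21 take 17, i++
i=5 j=3: A[i]=25>B[j]=21 take 21, j++
i=5 j=4: A[i]=25<=B[j]=25 take 25, i++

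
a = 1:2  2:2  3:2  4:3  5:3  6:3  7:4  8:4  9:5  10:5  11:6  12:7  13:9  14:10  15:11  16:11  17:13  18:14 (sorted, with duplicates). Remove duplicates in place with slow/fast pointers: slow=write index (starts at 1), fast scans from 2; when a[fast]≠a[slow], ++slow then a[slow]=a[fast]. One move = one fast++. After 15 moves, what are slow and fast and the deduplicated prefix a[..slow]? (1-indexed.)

slow=1 fast=2: a[fast]=2=a[slow] dup, fast++
slow=1 fast=3: a[fast]=2=a[slow] dup, fast++
slow=1 fast=4: a[fast]=3≠a[slow]=2 write a[2]=3, slow++,fast++
slow=2 fast=5: a[fast]=3=a[slow] dup, fast++
slow=2 fast=6: a[fast]=3=a[slow] dup, fast++
slow=2 fast=7: a[fast]=4≠a[slow]=3 write a[3]=4, slow++,fast++
slow=3 fast=8: a[fast]=4=a[slow] dup, fast++
slow=3 fast=9: a[fast]=5≠a[slow]=4 write a[4]=5, slow++,fast++
slow=4 fast=10: a[fast]=5=a[slow] dup, fast++
slow=4 fast=11: a[fast]=6≠a[slow]=5 write a[5]=6, slow++,fast++
slow=5 fast=12: a[fast]=7≠a[slow]=6 write a[6]=7, slow++,fast++
slow=6 fast=13: a[fast]=9≠a[slow]=7 write a[7]=9, slow++,fast++
slow=7 fast=14: a[fast]=10≠a[slow]=9 write a[8]=10, slow++,fast++
slow=8 fast=15: a[fast]=11≠a[slow]=10 write a[9]=11, slow++,fast++
slow=9 fast=16: a[fast]=11=a[slow] dup, fast++

slow=9, fast=17, prefix=[2, 3, 4, 5, 6, 7, 9, 10, 11]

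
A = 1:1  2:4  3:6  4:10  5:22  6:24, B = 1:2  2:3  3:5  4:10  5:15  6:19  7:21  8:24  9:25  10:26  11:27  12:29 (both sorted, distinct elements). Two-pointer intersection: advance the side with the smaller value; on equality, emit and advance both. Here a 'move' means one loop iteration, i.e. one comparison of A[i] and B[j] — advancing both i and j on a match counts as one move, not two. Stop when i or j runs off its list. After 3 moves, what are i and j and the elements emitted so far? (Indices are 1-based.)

i=2, j=3, emitted=[]

i=1 j=1: 1<2, i++
i=2 j=1: 4>2, j++
i=2 j=2: 4>3, j++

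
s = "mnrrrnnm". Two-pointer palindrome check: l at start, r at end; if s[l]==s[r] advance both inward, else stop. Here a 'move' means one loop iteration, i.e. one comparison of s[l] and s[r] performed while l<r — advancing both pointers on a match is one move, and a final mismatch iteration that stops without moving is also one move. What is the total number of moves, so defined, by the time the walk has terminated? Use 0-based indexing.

l=0 r=7: 'm'=='m', l++,r--
l=1 r=6: 'n'=='n', l++,r--
l=2 r=5: 'r'!='n', stop

3 moves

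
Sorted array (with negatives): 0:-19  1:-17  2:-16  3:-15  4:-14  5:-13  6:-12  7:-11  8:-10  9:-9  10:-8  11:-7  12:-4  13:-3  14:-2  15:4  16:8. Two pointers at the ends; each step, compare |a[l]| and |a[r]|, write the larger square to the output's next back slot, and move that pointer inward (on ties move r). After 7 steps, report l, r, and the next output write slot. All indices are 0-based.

l=7, r=16, next write slot=9

[0,16] |-19|>|8| out[16]=361 → l++
[1,16] |-17|>|8| out[15]=289 → l++
[2,16] |-16|>|8| out[14]=256 → l++
[3,16] |-15|>|8| out[13]=225 → l++
[4,16] |-14|>|8| out[12]=196 → l++
[5,16] |-13|>|8| out[11]=169 → l++
[6,16] |-12|>|8| out[10]=144 → l++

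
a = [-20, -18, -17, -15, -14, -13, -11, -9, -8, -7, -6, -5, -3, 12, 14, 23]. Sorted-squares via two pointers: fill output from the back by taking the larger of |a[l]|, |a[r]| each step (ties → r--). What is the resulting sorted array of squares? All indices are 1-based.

[9, 25, 36, 49, 64, 81, 121, 144, 169, 196, 196, 225, 289, 324, 400, 529]

[1,16] |-20|<=|23| out[16]=529 → r--
[1,15] |-20|>|14| out[15]=400 → l++
[2,15] |-18|>|14| out[14]=324 → l++
[3,15] |-17|>|14| out[13]=289 → l++
[4,15] |-15|>|14| out[12]=225 → l++
[5,15] |-14|<=|14| out[11]=196 → r--
[5,14] |-14|>|12| out[10]=196 → l++
[6,14] |-13|>|12| out[9]=169 → l++
[7,14] |-11|<=|12| out[8]=144 → r--
[7,13] |-11|>|-3| out[7]=121 → l++
[8,13] |-9|>|-3| out[6]=81 → l++
[9,13] |-8|>|-3| out[5]=64 → l++
[10,13] |-7|>|-3| out[4]=49 → l++
[11,13] |-6|>|-3| out[3]=36 → l++
[12,13] |-5|>|-3| out[2]=25 → l++
[13,13] |-3|<=|-3| out[1]=9 → r--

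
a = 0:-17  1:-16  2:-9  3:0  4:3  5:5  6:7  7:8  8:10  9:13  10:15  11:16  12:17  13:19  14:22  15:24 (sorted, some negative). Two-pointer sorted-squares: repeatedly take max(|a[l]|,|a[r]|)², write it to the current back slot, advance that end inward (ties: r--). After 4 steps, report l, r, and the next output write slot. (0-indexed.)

[0,15] |-17|<=|24| out[15]=576 → r--
[0,14] |-17|<=|22| out[14]=484 → r--
[0,13] |-17|<=|19| out[13]=361 → r--
[0,12] |-17|<=|17| out[12]=289 → r--

l=0, r=11, next write slot=11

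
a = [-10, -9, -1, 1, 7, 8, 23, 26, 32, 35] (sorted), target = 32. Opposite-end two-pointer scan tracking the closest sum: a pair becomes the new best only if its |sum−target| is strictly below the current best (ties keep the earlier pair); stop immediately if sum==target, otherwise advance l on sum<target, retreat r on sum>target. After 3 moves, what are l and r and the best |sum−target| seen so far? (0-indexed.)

l=2, r=8, best |Δ|=2

l=0 r=9: -10+35=25 d=7 *, l++
l=1 r=9: -9+35=26 d=6 *, l++
l=2 r=9: -1+35=34 d=2 *, r--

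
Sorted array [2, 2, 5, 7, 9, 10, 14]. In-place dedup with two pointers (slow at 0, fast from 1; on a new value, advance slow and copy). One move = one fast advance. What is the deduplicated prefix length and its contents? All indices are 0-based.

length 6; prefix = [2, 5, 7, 9, 10, 14]

(s=0,f=1) a[fast]=2=a[slow] dup → fast++
(s=0,f=2) a[fast]=5≠a[slow]=2 write a[1]=5 → slow++,fast++
(s=1,f=3) a[fast]=7≠a[slow]=5 write a[2]=7 → slow++,fast++
(s=2,f=4) a[fast]=9≠a[slow]=7 write a[3]=9 → slow++,fast++
(s=3,f=5) a[fast]=10≠a[slow]=9 write a[4]=10 → slow++,fast++
(s=4,f=6) a[fast]=14≠a[slow]=10 write a[5]=14 → slow++,fast++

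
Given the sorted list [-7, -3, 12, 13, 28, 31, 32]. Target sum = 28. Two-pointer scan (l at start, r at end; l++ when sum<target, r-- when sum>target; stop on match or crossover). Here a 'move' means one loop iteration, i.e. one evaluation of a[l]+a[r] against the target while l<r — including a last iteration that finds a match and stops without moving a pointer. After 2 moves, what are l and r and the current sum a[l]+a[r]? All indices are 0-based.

[0,6] -7+32=25 <28 → l++
[1,6] -3+32=29 >28 → r--

l=1, r=5, sum=28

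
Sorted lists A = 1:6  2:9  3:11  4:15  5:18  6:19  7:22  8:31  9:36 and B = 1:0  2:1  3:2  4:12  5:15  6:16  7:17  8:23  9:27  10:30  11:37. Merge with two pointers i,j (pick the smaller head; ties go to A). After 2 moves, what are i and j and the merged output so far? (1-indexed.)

i=1 j=1: A[i]=6>B[j]=0 take 0, j++
i=1 j=2: A[i]=6>B[j]=1 take 1, j++

i=1, j=3, merged so far=[0, 1]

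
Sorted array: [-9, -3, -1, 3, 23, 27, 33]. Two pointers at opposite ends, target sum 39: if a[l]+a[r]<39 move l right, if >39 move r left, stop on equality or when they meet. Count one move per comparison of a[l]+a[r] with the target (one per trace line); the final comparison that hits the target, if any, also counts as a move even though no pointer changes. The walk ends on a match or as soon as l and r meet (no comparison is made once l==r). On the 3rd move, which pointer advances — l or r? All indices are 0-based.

l

l=0 r=6: -9+33=24 <39, l++
l=1 r=6: -3+33=30 <39, l++
l=2 r=6: -1+33=32 <39, l++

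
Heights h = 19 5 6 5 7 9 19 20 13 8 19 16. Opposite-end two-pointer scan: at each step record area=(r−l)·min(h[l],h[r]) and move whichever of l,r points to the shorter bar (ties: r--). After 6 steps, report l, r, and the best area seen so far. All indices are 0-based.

[0,11] min(19,16)*11=176 best=176 * → r--
[0,10] min(19,19)*10=190 best=190 * → r--
[0,9] min(19,8)*9=72 best=190 → r--
[0,8] min(19,13)*8=104 best=190 → r--
[0,7] min(19,20)*7=133 best=190 → l++
[1,7] min(5,20)*6=30 best=190 → l++

l=2, r=7, best area=190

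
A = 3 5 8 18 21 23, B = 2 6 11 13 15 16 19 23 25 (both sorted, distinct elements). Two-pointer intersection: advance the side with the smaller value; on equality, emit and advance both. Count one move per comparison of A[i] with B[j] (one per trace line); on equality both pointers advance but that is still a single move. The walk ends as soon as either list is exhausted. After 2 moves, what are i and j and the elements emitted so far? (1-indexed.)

[i=1,j=1] 3>2 → j++
[i=1,j=2] 3<6 → i++

i=2, j=2, emitted=[]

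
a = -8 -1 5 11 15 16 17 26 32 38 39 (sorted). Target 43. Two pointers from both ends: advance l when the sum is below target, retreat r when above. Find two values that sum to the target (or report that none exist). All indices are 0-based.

(5, 38)

[0,10] -8+39=31 <43 → l++
[1,10] -1+39=38 <43 → l++
[2,10] 5+39=44 >43 → r--
[2,9] 5+38=43 → found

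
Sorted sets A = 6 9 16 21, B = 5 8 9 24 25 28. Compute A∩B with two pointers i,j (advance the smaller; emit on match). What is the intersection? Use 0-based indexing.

intersection = [9]

[i=0,j=0] 6>5 → j++
[i=0,j=1] 6<8 → i++
[i=1,j=1] 9>8 → j++
[i=1,j=2] 9==9 emit → i++,j++
[i=2,j=3] 16<24 → i++
[i=3,j=3] 21<24 → i++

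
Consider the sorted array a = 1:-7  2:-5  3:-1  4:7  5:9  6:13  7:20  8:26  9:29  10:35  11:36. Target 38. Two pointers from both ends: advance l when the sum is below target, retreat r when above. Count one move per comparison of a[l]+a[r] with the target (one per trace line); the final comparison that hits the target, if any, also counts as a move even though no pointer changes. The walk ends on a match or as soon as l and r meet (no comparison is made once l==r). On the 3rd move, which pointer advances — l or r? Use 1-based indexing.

l=1 r=11: -7+36=29 <38, l++
l=2 r=11: -5+36=31 <38, l++
l=3 r=11: -1+36=35 <38, l++

l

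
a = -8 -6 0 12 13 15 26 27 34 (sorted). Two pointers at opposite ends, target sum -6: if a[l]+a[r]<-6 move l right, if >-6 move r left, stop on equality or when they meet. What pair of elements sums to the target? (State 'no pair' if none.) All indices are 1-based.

l=1 r=9: -8+34=26 >-6, r--
l=1 r=8: -8+27=19 >-6, r--
l=1 r=7: -8+26=18 >-6, r--
l=1 r=6: -8+15=7 >-6, r--
l=1 r=5: -8+13=5 >-6, r--
l=1 r=4: -8+12=4 >-6, r--
l=1 r=3: -8+0=-8 <-6, l++
l=2 r=3: -6+0=-6, found

(-6, 0)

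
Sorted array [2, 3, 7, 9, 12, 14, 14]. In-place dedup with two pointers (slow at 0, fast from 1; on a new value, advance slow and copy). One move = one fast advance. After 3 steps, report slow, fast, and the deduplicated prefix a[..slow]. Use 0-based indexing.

slow=3, fast=4, prefix=[2, 3, 7, 9]

slow=0 fast=1: a[fast]=3≠a[slow]=2 write a[1]=3, slow++,fast++
slow=1 fast=2: a[fast]=7≠a[slow]=3 write a[2]=7, slow++,fast++
slow=2 fast=3: a[fast]=9≠a[slow]=7 write a[3]=9, slow++,fast++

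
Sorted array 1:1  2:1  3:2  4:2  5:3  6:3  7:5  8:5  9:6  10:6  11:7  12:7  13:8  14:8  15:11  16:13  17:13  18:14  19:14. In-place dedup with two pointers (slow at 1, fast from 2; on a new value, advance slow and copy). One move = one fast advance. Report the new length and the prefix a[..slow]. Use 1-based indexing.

length 10; prefix = [1, 2, 3, 5, 6, 7, 8, 11, 13, 14]

slow=1 fast=2: a[fast]=1=a[slow] dup, fast++
slow=1 fast=3: a[fast]=2≠a[slow]=1 write a[2]=2, slow++,fast++
slow=2 fast=4: a[fast]=2=a[slow] dup, fast++
slow=2 fast=5: a[fast]=3≠a[slow]=2 write a[3]=3, slow++,fast++
slow=3 fast=6: a[fast]=3=a[slow] dup, fast++
slow=3 fast=7: a[fast]=5≠a[slow]=3 write a[4]=5, slow++,fast++
slow=4 fast=8: a[fast]=5=a[slow] dup, fast++
slow=4 fast=9: a[fast]=6≠a[slow]=5 write a[5]=6, slow++,fast++
slow=5 fast=10: a[fast]=6=a[slow] dup, fast++
slow=5 fast=11: a[fast]=7≠a[slow]=6 write a[6]=7, slow++,fast++
slow=6 fast=12: a[fast]=7=a[slow] dup, fast++
slow=6 fast=13: a[fast]=8≠a[slow]=7 write a[7]=8, slow++,fast++
slow=7 fast=14: a[fast]=8=a[slow] dup, fast++
slow=7 fast=15: a[fast]=11≠a[slow]=8 write a[8]=11, slow++,fast++
slow=8 fast=16: a[fast]=13≠a[slow]=11 write a[9]=13, slow++,fast++
slow=9 fast=17: a[fast]=13=a[slow] dup, fast++
slow=9 fast=18: a[fast]=14≠a[slow]=13 write a[10]=14, slow++,fast++
slow=10 fast=19: a[fast]=14=a[slow] dup, fast++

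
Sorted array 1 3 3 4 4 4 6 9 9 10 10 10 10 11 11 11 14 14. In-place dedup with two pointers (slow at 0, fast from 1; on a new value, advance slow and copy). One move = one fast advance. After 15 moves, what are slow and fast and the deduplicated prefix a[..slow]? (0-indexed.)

slow=0 fast=1: a[fast]=3≠a[slow]=1 write a[1]=3, slow++,fast++
slow=1 fast=2: a[fast]=3=a[slow] dup, fast++
slow=1 fast=3: a[fast]=4≠a[slow]=3 write a[2]=4, slow++,fast++
slow=2 fast=4: a[fast]=4=a[slow] dup, fast++
slow=2 fast=5: a[fast]=4=a[slow] dup, fast++
slow=2 fast=6: a[fast]=6≠a[slow]=4 write a[3]=6, slow++,fast++
slow=3 fast=7: a[fast]=9≠a[slow]=6 write a[4]=9, slow++,fast++
slow=4 fast=8: a[fast]=9=a[slow] dup, fast++
slow=4 fast=9: a[fast]=10≠a[slow]=9 write a[5]=10, slow++,fast++
slow=5 fast=10: a[fast]=10=a[slow] dup, fast++
slow=5 fast=11: a[fast]=10=a[slow] dup, fast++
slow=5 fast=12: a[fast]=10=a[slow] dup, fast++
slow=5 fast=13: a[fast]=11≠a[slow]=10 write a[6]=11, slow++,fast++
slow=6 fast=14: a[fast]=11=a[slow] dup, fast++
slow=6 fast=15: a[fast]=11=a[slow] dup, fast++

slow=6, fast=16, prefix=[1, 3, 4, 6, 9, 10, 11]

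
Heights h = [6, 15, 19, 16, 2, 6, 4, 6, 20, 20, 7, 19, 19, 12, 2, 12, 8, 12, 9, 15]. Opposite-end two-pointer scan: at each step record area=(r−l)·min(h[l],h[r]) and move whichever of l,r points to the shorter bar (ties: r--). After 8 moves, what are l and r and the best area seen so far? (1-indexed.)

l=2, r=13, best area=270

l=1 r=20: min(6,15)*19=114 best=114 *, l++
l=2 r=20: min(15,15)*18=270 best=270 *, r--
l=2 r=19: min(15,9)*17=153 best=270, r--
l=2 r=18: min(15,12)*16=192 best=270, r--
l=2 r=17: min(15,8)*15=120 best=270, r--
l=2 r=16: min(15,12)*14=168 best=270, r--
l=2 r=15: min(15,2)*13=26 best=270, r--
l=2 r=14: min(15,12)*12=144 best=270, r--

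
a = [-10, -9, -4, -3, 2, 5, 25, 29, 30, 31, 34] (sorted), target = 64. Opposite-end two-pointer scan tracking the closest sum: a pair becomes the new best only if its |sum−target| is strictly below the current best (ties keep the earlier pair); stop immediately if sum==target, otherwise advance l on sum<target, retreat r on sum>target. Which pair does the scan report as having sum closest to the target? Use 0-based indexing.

l=0 r=10: -10+34=24 d=40 *, l++
l=1 r=10: -9+34=25 d=39 *, l++
l=2 r=10: -4+34=30 d=34 *, l++
l=3 r=10: -3+34=31 d=33 *, l++
l=4 r=10: 2+34=36 d=28 *, l++
l=5 r=10: 5+34=39 d=25 *, l++
l=6 r=10: 25+34=59 d=5 *, l++
l=7 r=10: 29+34=63 d=1 *, l++
l=8 r=10: 30+34=64 d=0 *, stop

pair (30, 34) with sum 64 (|Δ|=0)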